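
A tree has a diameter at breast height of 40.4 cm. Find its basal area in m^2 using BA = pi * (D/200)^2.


D/200 = 40.4/200 = 0.202 m
(D/200)^2 = 0.202^2 = 0.040804
BA = 3.141593 * 0.040804 = 0.128190 ≈ 0.1282 m^2

0.1282 m^2


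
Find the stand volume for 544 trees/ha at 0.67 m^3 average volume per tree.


V_stand = 544 * 0.67 = 364.48 ≈ 364.5 m^3/ha

364.5 m^3/ha


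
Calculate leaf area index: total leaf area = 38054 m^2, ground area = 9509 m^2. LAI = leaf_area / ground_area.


LAI = 38054 / 9509 = 4.0019 ≈ 4.00

4.00


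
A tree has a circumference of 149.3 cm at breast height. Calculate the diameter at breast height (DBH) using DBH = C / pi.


DBH = C / pi = 149.3 / 3.141593 = 47.5237 ≈ 47.52 cm

47.52 cm


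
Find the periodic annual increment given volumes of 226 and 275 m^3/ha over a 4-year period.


PAI = (V2 - V1) / period = (275 - 226) / 4 = 49 / 4 = 12.25 m^3/ha/yr

12.25 m^3/ha/yr


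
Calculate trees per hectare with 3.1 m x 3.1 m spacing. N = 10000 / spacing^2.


N = 10000 / 3.1^2 = 10000 / 9.61 = 1040.58 ≈ 1041 trees/ha

1041 trees/ha


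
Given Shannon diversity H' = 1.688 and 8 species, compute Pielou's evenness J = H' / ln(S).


ln(8) = 2.07944
J = H' / ln(S) = 1.688 / 2.07944 = 0.811757 ≈ 0.8118

0.8118


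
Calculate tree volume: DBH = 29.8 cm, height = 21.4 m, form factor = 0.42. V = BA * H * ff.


(D/200)^2 = (29.8/200)^2 = 0.149^2 = 0.022201
BA = 3.141593 * 0.022201 = 0.0697465 m^2
V = 0.0697465 * 21.4 * 0.42 = 0.626882 ≈ 0.627 m^3

0.627 m^3


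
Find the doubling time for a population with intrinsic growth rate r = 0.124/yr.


td = ln(2) / 0.124 = 0.693147 / 0.124 = 5.58990 ≈ 5.6 years

5.6 years


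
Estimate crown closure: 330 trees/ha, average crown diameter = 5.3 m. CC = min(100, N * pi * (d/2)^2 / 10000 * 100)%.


(d/2)^2 = (5.3/2)^2 = 2.65^2 = 7.0225
Crown area = 3.141593 * 7.0225 = 22.0618 m^2
N * area / 10000 * 100 = 330 * 22.0618 / 10000 * 100 = 72.8039
CC = min(100, 72.8039) = 72.8039 ≈ 72.8%

72.8%


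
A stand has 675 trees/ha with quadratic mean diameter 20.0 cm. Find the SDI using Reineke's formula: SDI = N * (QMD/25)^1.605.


QMD/25 = 20.0/25 = 0.8
(0.8)^1.605 = exp(1.605 * ln(0.8)) = exp(1.605 * (-0.223144)) = exp(-0.358146) = 0.698971
SDI = 675 * 0.698971 = 471.805 ≈ 472

472


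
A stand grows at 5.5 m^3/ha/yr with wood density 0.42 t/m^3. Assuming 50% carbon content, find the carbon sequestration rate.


C = 5.5 * 0.42 * 0.5 = 1.155 ≈ 1.16 t C/ha/yr

1.16 t C/ha/yr


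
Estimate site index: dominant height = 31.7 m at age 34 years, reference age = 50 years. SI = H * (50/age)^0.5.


50/34 = 1.47059
(1.47059)^0.5 = 1.21268
SI = 31.7 * 1.21268 = 38.4420 ≈ 38.4 m

38.4 m


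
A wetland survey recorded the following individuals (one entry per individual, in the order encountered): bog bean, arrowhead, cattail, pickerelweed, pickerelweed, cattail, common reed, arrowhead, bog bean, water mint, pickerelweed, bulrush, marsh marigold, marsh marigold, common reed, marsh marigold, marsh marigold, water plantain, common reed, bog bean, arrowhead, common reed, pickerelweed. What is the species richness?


Total individuals logged = 23
Distinct species (count of individuals): bog bean (3), arrowhead (3), cattail (2), pickerelweed (4), common reed (4), water mint (1), bulrush (1), marsh marigold (4), water plantain (1)
Species richness = number of distinct species = 9

9


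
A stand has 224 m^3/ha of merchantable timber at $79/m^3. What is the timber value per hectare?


Value = 224 * 79 = $17696/ha

$17696/ha


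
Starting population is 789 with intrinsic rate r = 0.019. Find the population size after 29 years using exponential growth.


r*t = 0.019 * 29 = 0.551
exp(0.551) = 1.73499
N = 789 * 1.73499 = 1368.91 ≈ 1369

1369


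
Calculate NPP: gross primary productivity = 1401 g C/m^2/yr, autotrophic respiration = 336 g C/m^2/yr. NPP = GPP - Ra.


NPP = GPP - Ra = 1401 - 336 = 1065 g C/m^2/yr

1065 g C/m^2/yr


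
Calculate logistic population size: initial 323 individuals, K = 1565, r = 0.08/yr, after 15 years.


(K - N0)/N0 = (1565 - 323)/323 = 1242/323 = 3.84520
r*t = 0.08 * 15 = 1.2; exp(-1.2) = 0.301194
3.84520 * 0.301194 = 1.15815
1 + 1.15815 = 2.15815
N = 1565 / 2.15815 = 725.158 ≈ 725

725


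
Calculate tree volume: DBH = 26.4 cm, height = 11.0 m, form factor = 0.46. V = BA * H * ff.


(D/200)^2 = (26.4/200)^2 = 0.132^2 = 0.017424
BA = 3.141593 * 0.017424 = 0.0547391 m^2
V = 0.0547391 * 11.0 * 0.46 = 0.276980 ≈ 0.277 m^3

0.277 m^3


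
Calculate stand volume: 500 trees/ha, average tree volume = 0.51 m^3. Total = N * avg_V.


V_stand = 500 * 0.51 = 255.0 m^3/ha

255.0 m^3/ha


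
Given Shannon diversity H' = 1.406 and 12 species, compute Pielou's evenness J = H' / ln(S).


ln(12) = 2.48491
J = H' / ln(S) = 1.406 / 2.48491 = 0.565815 ≈ 0.5658

0.5658


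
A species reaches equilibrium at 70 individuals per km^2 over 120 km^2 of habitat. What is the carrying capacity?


K = 70 * 120 = 8400 individuals

8400 individuals


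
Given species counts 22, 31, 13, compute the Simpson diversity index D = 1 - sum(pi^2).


Total N = 22 + 31 + 13 = 66
Per-species terms:
  p = 22/66 = 0.333333; p^2 = 0.333333^2 = 0.111111
  p = 31/66 = 0.469697; p^2 = 0.469697^2 = 0.220615
  p = 13/66 = 0.196970; p^2 = 0.196970^2 = 0.038797
sum(p^2) = 0.111111 + 0.220615 + 0.038797 = 0.370523
D = 1 - 0.370523 = 0.629477 ≈ 0.6295

0.6295


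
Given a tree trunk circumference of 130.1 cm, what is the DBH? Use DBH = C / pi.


DBH = C / pi = 130.1 / 3.141593 = 41.4121 ≈ 41.41 cm

41.41 cm


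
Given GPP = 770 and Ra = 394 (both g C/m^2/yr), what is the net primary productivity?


NPP = GPP - Ra = 770 - 394 = 376 g C/m^2/yr

376 g C/m^2/yr


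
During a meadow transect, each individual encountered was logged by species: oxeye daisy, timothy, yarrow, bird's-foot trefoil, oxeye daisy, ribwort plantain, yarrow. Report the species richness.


Total individuals logged = 7
Distinct species (count of individuals): oxeye daisy (2), timothy (1), yarrow (2), bird's-foot trefoil (1), ribwort plantain (1)
Species richness = number of distinct species = 5

5


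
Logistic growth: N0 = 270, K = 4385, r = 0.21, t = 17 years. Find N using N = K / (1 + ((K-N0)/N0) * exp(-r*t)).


(K - N0)/N0 = (4385 - 270)/270 = 4115/270 = 15.2407
r*t = 0.21 * 17 = 3.57; exp(-3.57) = 0.0281559
15.2407 * 0.0281559 = 0.429116
1 + 0.429116 = 1.42912
N = 4385 / 1.42912 = 3068.32 ≈ 3068

3068


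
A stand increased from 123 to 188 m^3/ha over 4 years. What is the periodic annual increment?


PAI = (V2 - V1) / period = (188 - 123) / 4 = 65 / 4 = 16.25 m^3/ha/yr

16.25 m^3/ha/yr


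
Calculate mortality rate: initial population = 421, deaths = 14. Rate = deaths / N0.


Mortality rate = 14 / 421 = 0.033254 ≈ 0.0333

0.0333


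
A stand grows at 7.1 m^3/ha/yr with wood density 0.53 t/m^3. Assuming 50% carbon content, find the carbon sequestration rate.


C = 7.1 * 0.53 * 0.5 = 1.8815 ≈ 1.88 t C/ha/yr

1.88 t C/ha/yr


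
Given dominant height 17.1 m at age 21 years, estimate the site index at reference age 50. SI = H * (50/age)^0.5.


50/21 = 2.38095
(2.38095)^0.5 = 1.54303
SI = 17.1 * 1.54303 = 26.3858 ≈ 26.4 m

26.4 m


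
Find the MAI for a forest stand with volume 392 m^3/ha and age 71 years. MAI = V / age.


MAI = 392 / 71 = 5.5211 ≈ 5.52 m^3/ha/yr

5.52 m^3/ha/yr


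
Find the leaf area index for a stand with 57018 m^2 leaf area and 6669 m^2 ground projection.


LAI = 57018 / 6669 = 8.5497 ≈ 8.55

8.55


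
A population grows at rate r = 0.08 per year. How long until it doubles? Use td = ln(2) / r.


td = ln(2) / 0.08 = 0.693147 / 0.08 = 8.66434 ≈ 8.7 years

8.7 years


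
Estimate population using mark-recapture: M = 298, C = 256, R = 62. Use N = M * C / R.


N = M * C / R = 298 * 256 / 62 = 76288 / 62 = 1230.45 ≈ 1230

1230 individuals


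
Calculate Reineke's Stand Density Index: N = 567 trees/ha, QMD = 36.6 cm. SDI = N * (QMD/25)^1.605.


QMD/25 = 36.6/25 = 1.464
(1.464)^1.605 = exp(1.605 * ln(1.464)) = exp(1.605 * 0.381172) = exp(0.611781) = 1.84371
SDI = 567 * 1.84371 = 1045.38 ≈ 1045

1045


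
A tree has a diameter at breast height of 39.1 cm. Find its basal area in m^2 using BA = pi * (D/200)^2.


D/200 = 39.1/200 = 0.1955 m
(D/200)^2 = 0.1955^2 = 0.03822025
BA = 3.141593 * 0.03822025 = 0.120072 ≈ 0.1201 m^2

0.1201 m^2


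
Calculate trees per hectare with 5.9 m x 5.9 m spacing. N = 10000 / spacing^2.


N = 10000 / 5.9^2 = 10000 / 34.81 = 287.274 ≈ 287 trees/ha

287 trees/ha


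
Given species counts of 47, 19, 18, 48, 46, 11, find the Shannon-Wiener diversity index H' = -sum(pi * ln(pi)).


Total N = 47 + 19 + 18 + 48 + 46 + 11 = 189
Per-species terms:
  p = 47/189 = 0.248677; ln(p) = -1.391600; p*ln(p) = 0.248677 * (-1.391600) = -0.346059
  p = 19/189 = 0.100529; ln(p) = -2.297309; p*ln(p) = 0.100529 * (-2.297309) = -0.230946
  p = 18/189 = 0.095238; ln(p) = -2.351376; p*ln(p) = 0.095238 * (-2.351376) = -0.223940
  p = 48/189 = 0.253968; ln(p) = -1.370547; p*ln(p) = 0.253968 * (-1.370547) = -0.348075
  p = 46/189 = 0.243386; ln(p) = -1.413107; p*ln(p) = 0.243386 * (-1.413107) = -0.343930
  p = 11/189 = 0.058201; ln(p) = -2.843853; p*ln(p) = 0.058201 * (-2.843853) = -0.165515
sum(p*ln(p)) = (-0.346059) + (-0.230946) + (-0.223940) + (-0.348075) + (-0.343930) + (-0.165515) = -1.658465
H' = -(-1.658465) = 1.658465 ≈ 1.6585

1.6585


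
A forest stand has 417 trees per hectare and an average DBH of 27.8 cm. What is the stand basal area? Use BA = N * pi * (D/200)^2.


(D/200)^2 = (27.8/200)^2 = 0.139^2 = 0.019321
Individual BA = 3.141593 * 0.019321 = 0.0606987 m^2
Stand BA = 417 * 0.0606987 = 25.3114 ≈ 25.31 m^2/ha

25.31 m^2/ha


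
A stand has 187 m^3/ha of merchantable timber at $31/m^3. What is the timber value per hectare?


Value = 187 * 31 = $5797/ha

$5797/ha


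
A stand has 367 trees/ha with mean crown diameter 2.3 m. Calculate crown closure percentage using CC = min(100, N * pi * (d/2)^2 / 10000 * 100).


(d/2)^2 = (2.3/2)^2 = 1.15^2 = 1.3225
Crown area = 3.141593 * 1.3225 = 4.15476 m^2
N * area / 10000 * 100 = 367 * 4.15476 / 10000 * 100 = 15.2480
CC = min(100, 15.2480) = 15.2480 ≈ 15.2%

15.2%


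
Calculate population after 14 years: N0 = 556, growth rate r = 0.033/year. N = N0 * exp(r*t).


r*t = 0.033 * 14 = 0.462
exp(0.462) = 1.58725
N = 556 * 1.58725 = 882.511 ≈ 883

883


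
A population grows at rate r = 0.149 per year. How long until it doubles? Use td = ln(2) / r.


td = ln(2) / 0.149 = 0.693147 / 0.149 = 4.65199 ≈ 4.7 years

4.7 years


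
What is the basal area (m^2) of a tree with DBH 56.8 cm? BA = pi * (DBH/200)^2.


D/200 = 56.8/200 = 0.284 m
(D/200)^2 = 0.284^2 = 0.080656
BA = 3.141593 * 0.080656 = 0.253388 ≈ 0.2534 m^2

0.2534 m^2


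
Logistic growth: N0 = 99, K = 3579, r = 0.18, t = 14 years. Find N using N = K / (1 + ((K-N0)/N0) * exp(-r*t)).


(K - N0)/N0 = (3579 - 99)/99 = 3480/99 = 35.1515
r*t = 0.18 * 14 = 2.52; exp(-2.52) = 0.0804596
35.1515 * 0.0804596 = 2.82828
1 + 2.82828 = 3.82828
N = 3579 / 3.82828 = 934.885 ≈ 935

935


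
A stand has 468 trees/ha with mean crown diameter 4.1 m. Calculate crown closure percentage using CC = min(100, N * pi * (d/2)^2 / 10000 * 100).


(d/2)^2 = (4.1/2)^2 = 2.05^2 = 4.2025
Crown area = 3.141593 * 4.2025 = 13.2025 m^2
N * area / 10000 * 100 = 468 * 13.2025 / 10000 * 100 = 61.7877
CC = min(100, 61.7877) = 61.7877 ≈ 61.8%

61.8%


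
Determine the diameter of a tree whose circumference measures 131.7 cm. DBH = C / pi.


DBH = C / pi = 131.7 / 3.141593 = 41.9214 ≈ 41.92 cm

41.92 cm


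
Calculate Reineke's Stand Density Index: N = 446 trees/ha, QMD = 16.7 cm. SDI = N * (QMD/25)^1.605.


QMD/25 = 16.7/25 = 0.668
(0.668)^1.605 = exp(1.605 * ln(0.668)) = exp(1.605 * (-0.403467)) = exp(-0.647565) = 0.523319
SDI = 446 * 0.523319 = 233.400 ≈ 233

233


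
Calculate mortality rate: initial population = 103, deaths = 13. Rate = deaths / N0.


Mortality rate = 13 / 103 = 0.126214 ≈ 0.1262

0.1262


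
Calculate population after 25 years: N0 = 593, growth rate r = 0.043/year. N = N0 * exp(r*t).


r*t = 0.043 * 25 = 1.075
exp(1.075) = 2.92999
N = 593 * 2.92999 = 1737.48 ≈ 1737

1737


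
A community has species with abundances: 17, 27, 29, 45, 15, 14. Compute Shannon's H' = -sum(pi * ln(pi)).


Total N = 17 + 27 + 29 + 45 + 15 + 14 = 147
Per-species terms:
  p = 17/147 = 0.115646; ln(p) = -2.157221; p*ln(p) = 0.115646 * (-2.157221) = -0.249474
  p = 27/147 = 0.183673; ln(p) = -1.694598; p*ln(p) = 0.183673 * (-1.694598) = -0.311252
  p = 29/147 = 0.197279; ln(p) = -1.623136; p*ln(p) = 0.197279 * (-1.623136) = -0.320211
  p = 45/147 = 0.306122; ln(p) = -1.183772; p*ln(p) = 0.306122 * (-1.183772) = -0.362379
  p = 15/147 = 0.102041; ln(p) = -2.282381; p*ln(p) = 0.102041 * (-2.282381) = -0.232896
  p = 14/147 = 0.095238; ln(p) = -2.351376; p*ln(p) = 0.095238 * (-2.351376) = -0.223940
sum(p*ln(p)) = (-0.249474) + (-0.311252) + (-0.320211) + (-0.362379) + (-0.232896) + (-0.223940) = -1.700152
H' = -(-1.700152) = 1.700152 ≈ 1.7002

1.7002


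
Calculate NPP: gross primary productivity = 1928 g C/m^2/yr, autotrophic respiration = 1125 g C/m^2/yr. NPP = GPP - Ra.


NPP = GPP - Ra = 1928 - 1125 = 803 g C/m^2/yr

803 g C/m^2/yr


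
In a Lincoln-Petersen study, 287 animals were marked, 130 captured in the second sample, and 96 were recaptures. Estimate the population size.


N = M * C / R = 287 * 130 / 96 = 37310 / 96 = 388.65 ≈ 389

389 individuals


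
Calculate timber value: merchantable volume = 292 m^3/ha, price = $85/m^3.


Value = 292 * 85 = $24820/ha

$24820/ha


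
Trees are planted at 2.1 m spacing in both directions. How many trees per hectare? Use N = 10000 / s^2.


N = 10000 / 2.1^2 = 10000 / 4.41 = 2267.57 ≈ 2268 trees/ha

2268 trees/ha


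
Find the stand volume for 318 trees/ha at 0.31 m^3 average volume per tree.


V_stand = 318 * 0.31 = 98.58 ≈ 98.6 m^3/ha

98.6 m^3/ha


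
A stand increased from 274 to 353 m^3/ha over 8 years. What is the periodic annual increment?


PAI = (V2 - V1) / period = (353 - 274) / 8 = 79 / 8 = 9.8750 ≈ 9.88 m^3/ha/yr

9.88 m^3/ha/yr


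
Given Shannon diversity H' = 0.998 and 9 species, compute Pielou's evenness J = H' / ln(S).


ln(9) = 2.19722
J = H' / ln(S) = 0.998 / 2.19722 = 0.454210 ≈ 0.4542

0.4542


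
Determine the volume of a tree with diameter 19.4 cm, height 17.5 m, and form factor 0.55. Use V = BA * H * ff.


(D/200)^2 = (19.4/200)^2 = 0.097^2 = 0.009409
BA = 3.141593 * 0.009409 = 0.0295592 m^2
V = 0.0295592 * 17.5 * 0.55 = 0.284507 ≈ 0.285 m^3

0.285 m^3


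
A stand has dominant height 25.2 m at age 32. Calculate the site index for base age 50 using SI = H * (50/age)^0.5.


50/32 = 1.56250
(1.56250)^0.5 = 1.25000
SI = 25.2 * 1.25000 = 31.5000 ≈ 31.5 m

31.5 m


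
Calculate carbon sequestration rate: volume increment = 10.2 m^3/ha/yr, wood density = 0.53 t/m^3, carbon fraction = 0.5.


C = 10.2 * 0.53 * 0.5 = 2.703 ≈ 2.70 t C/ha/yr

2.70 t C/ha/yr


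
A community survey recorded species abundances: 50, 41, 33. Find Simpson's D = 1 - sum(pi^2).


Total N = 50 + 41 + 33 = 124
Per-species terms:
  p = 50/124 = 0.403226; p^2 = 0.403226^2 = 0.162591
  p = 41/124 = 0.330645; p^2 = 0.330645^2 = 0.109326
  p = 33/124 = 0.266129; p^2 = 0.266129^2 = 0.070825
sum(p^2) = 0.162591 + 0.109326 + 0.070825 = 0.342742
D = 1 - 0.342742 = 0.657258 ≈ 0.6573

0.6573


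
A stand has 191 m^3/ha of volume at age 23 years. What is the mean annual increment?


MAI = 191 / 23 = 8.3043 ≈ 8.30 m^3/ha/yr

8.30 m^3/ha/yr


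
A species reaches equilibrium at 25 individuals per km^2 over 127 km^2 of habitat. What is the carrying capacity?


K = 25 * 127 = 3175 individuals

3175 individuals


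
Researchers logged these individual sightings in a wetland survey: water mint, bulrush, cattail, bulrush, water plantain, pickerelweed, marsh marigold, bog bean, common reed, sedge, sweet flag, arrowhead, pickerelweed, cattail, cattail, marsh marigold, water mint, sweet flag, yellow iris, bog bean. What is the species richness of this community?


Total individuals logged = 20
Distinct species (count of individuals): water mint (2), bulrush (2), cattail (3), water plantain (1), pickerelweed (2), marsh marigold (2), bog bean (2), common reed (1), sedge (1), sweet flag (2), arrowhead (1), yellow iris (1)
Species richness = number of distinct species = 12

12


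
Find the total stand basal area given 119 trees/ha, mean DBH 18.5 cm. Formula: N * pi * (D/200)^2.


(D/200)^2 = (18.5/200)^2 = 0.0925^2 = 0.00855625
Individual BA = 3.141593 * 0.00855625 = 0.0268803 m^2
Stand BA = 119 * 0.0268803 = 3.19876 ≈ 3.20 m^2/ha

3.20 m^2/ha


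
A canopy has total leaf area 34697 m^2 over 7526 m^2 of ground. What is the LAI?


LAI = 34697 / 7526 = 4.6103 ≈ 4.61

4.61


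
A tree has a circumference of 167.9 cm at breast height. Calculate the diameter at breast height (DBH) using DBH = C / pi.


DBH = C / pi = 167.9 / 3.141593 = 53.4442 ≈ 53.44 cm

53.44 cm


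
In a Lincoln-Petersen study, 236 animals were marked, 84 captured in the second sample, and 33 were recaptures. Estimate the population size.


N = M * C / R = 236 * 84 / 33 = 19824 / 33 = 600.73 ≈ 601

601 individuals


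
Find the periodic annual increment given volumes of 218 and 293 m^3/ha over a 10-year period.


PAI = (V2 - V1) / period = (293 - 218) / 10 = 75 / 10 = 7.50 m^3/ha/yr

7.50 m^3/ha/yr


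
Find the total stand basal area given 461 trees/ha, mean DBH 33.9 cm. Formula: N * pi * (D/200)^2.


(D/200)^2 = (33.9/200)^2 = 0.1695^2 = 0.02873025
Individual BA = 3.141593 * 0.02873025 = 0.0902588 m^2
Stand BA = 461 * 0.0902588 = 41.6093 ≈ 41.61 m^2/ha

41.61 m^2/ha


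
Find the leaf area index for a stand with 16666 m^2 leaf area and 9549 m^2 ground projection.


LAI = 16666 / 9549 = 1.7453 ≈ 1.75

1.75


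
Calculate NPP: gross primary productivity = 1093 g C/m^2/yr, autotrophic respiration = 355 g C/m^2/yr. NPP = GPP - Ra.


NPP = GPP - Ra = 1093 - 355 = 738 g C/m^2/yr

738 g C/m^2/yr


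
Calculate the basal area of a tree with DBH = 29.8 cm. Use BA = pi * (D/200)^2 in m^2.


D/200 = 29.8/200 = 0.149 m
(D/200)^2 = 0.149^2 = 0.022201
BA = 3.141593 * 0.022201 = 0.0697465 ≈ 0.0697 m^2

0.0697 m^2


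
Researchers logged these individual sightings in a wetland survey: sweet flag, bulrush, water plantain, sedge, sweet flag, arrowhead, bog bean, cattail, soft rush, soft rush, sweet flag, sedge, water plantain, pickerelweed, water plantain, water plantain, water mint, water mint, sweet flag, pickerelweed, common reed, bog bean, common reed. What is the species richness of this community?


Total individuals logged = 23
Distinct species (count of individuals): sweet flag (4), bulrush (1), water plantain (4), sedge (2), arrowhead (1), bog bean (2), cattail (1), soft rush (2), pickerelweed (2), water mint (2), common reed (2)
Species richness = number of distinct species = 11

11


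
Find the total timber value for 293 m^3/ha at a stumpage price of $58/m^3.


Value = 293 * 58 = $16994/ha

$16994/ha


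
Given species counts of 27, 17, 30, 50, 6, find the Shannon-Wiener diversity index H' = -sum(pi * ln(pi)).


Total N = 27 + 17 + 30 + 50 + 6 = 130
Per-species terms:
  p = 27/130 = 0.207692; ln(p) = -1.571699; p*ln(p) = 0.207692 * (-1.571699) = -0.326429
  p = 17/130 = 0.130769; ln(p) = -2.034323; p*ln(p) = 0.130769 * (-2.034323) = -0.266026
  p = 30/130 = 0.230769; ln(p) = -1.466338; p*ln(p) = 0.230769 * (-1.466338) = -0.338385
  p = 50/130 = 0.384615; ln(p) = -0.955512; p*ln(p) = 0.384615 * (-0.955512) = -0.367504
  p = 6/130 = 0.046154; ln(p) = -3.075772; p*ln(p) = 0.046154 * (-3.075772) = -0.141959
sum(p*ln(p)) = (-0.326429) + (-0.266026) + (-0.338385) + (-0.367504) + (-0.141959) = -1.440303
H' = -(-1.440303) = 1.440303 ≈ 1.4403

1.4403


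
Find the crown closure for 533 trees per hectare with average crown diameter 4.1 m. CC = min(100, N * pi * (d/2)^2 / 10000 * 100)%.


(d/2)^2 = (4.1/2)^2 = 2.05^2 = 4.2025
Crown area = 3.141593 * 4.2025 = 13.2025 m^2
N * area / 10000 * 100 = 533 * 13.2025 / 10000 * 100 = 70.3693
CC = min(100, 70.3693) = 70.3693 ≈ 70.4%

70.4%


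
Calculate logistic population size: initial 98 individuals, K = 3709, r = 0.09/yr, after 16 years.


(K - N0)/N0 = (3709 - 98)/98 = 3611/98 = 36.8469
r*t = 0.09 * 16 = 1.44; exp(-1.44) = 0.236928
36.8469 * 0.236928 = 8.73006
1 + 8.73006 = 9.73006
N = 3709 / 9.73006 = 381.190 ≈ 381

381


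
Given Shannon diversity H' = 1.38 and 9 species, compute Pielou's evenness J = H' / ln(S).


ln(9) = 2.19722
J = H' / ln(S) = 1.38 / 2.19722 = 0.628066 ≈ 0.6281

0.6281


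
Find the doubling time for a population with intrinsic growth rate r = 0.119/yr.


td = ln(2) / 0.119 = 0.693147 / 0.119 = 5.82476 ≈ 5.8 years

5.8 years


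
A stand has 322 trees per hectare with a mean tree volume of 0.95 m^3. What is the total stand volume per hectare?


V_stand = 322 * 0.95 = 305.9 m^3/ha

305.9 m^3/ha


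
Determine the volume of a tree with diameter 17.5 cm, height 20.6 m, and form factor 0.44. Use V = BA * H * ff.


(D/200)^2 = (17.5/200)^2 = 0.0875^2 = 0.00765625
BA = 3.141593 * 0.00765625 = 0.0240528 m^2
V = 0.0240528 * 20.6 * 0.44 = 0.218015 ≈ 0.218 m^3

0.218 m^3


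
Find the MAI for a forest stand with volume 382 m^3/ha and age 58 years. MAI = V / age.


MAI = 382 / 58 = 6.5862 ≈ 6.59 m^3/ha/yr

6.59 m^3/ha/yr


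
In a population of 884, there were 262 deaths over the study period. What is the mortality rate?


Mortality rate = 262 / 884 = 0.296380 ≈ 0.2964

0.2964


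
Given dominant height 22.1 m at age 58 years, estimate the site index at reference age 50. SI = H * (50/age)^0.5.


50/58 = 0.862069
(0.862069)^0.5 = 0.928477
SI = 22.1 * 0.928477 = 20.5193 ≈ 20.5 m

20.5 m


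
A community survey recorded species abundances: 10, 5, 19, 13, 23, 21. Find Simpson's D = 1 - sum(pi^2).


Total N = 10 + 5 + 19 + 13 + 23 + 21 = 91
Per-species terms:
  p = 10/91 = 0.109890; p^2 = 0.109890^2 = 0.012076
  p = 5/91 = 0.054945; p^2 = 0.054945^2 = 0.003019
  p = 19/91 = 0.208791; p^2 = 0.208791^2 = 0.043594
  p = 13/91 = 0.142857; p^2 = 0.142857^2 = 0.020408
  p = 23/91 = 0.252747; p^2 = 0.252747^2 = 0.063881
  p = 21/91 = 0.230769; p^2 = 0.230769^2 = 0.053254
sum(p^2) = 0.012076 + 0.003019 + 0.043594 + 0.020408 + 0.063881 + 0.053254 = 0.196232
D = 1 - 0.196232 = 0.803768 ≈ 0.8038

0.8038


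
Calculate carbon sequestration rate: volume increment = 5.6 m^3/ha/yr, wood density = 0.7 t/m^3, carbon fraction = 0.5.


C = 5.6 * 0.7 * 0.5 = 1.96 t C/ha/yr

1.96 t C/ha/yr


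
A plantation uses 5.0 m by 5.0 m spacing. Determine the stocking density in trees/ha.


N = 10000 / 5.0^2 = 10000 / 25 = 400.000 ≈ 400 trees/ha

400 trees/ha


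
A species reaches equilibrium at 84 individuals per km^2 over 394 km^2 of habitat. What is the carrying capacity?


K = 84 * 394 = 33096 individuals

33096 individuals


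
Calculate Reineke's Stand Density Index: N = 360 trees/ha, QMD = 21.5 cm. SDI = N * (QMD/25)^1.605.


QMD/25 = 21.5/25 = 0.86
(0.86)^1.605 = exp(1.605 * ln(0.86)) = exp(1.605 * (-0.150823)) = exp(-0.242071) = 0.785000
SDI = 360 * 0.785000 = 282.600 ≈ 283

283


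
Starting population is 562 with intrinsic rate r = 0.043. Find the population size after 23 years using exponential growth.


r*t = 0.043 * 23 = 0.989
exp(0.989) = 2.68854
N = 562 * 2.68854 = 1510.96 ≈ 1511

1511


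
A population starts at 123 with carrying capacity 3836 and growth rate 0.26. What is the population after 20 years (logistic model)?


(K - N0)/N0 = (3836 - 123)/123 = 3713/123 = 30.1870
r*t = 0.26 * 20 = 5.2; exp(-5.2) = 0.00551656
30.1870 * 0.00551656 = 0.166528
1 + 0.166528 = 1.16653
N = 3836 / 1.16653 = 3288.39 ≈ 3288

3288


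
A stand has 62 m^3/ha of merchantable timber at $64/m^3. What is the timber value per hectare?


Value = 62 * 64 = $3968/ha

$3968/ha


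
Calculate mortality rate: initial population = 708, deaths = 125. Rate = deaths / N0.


Mortality rate = 125 / 708 = 0.176554 ≈ 0.1766

0.1766


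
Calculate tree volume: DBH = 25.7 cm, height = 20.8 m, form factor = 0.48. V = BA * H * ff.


(D/200)^2 = (25.7/200)^2 = 0.1285^2 = 0.01651225
BA = 3.141593 * 0.01651225 = 0.0518748 m^2
V = 0.0518748 * 20.8 * 0.48 = 0.517918 ≈ 0.518 m^3

0.518 m^3


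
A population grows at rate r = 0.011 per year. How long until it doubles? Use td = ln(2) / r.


td = ln(2) / 0.011 = 0.693147 / 0.011 = 63.0134 ≈ 63.0 years

63.0 years


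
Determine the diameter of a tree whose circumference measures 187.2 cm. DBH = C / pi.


DBH = C / pi = 187.2 / 3.141593 = 59.5876 ≈ 59.59 cm

59.59 cm


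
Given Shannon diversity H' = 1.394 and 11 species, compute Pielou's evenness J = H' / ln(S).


ln(11) = 2.39790
J = H' / ln(S) = 1.394 / 2.39790 = 0.581342 ≈ 0.5813

0.5813


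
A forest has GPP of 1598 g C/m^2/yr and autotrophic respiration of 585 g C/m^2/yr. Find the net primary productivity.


NPP = GPP - Ra = 1598 - 585 = 1013 g C/m^2/yr

1013 g C/m^2/yr


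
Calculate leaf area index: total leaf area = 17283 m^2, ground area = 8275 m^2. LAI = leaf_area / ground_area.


LAI = 17283 / 8275 = 2.0886 ≈ 2.09

2.09


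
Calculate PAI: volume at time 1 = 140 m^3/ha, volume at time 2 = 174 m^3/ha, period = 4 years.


PAI = (V2 - V1) / period = (174 - 140) / 4 = 34 / 4 = 8.50 m^3/ha/yr

8.50 m^3/ha/yr


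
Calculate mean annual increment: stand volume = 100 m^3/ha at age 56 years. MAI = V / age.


MAI = 100 / 56 = 1.7857 ≈ 1.79 m^3/ha/yr

1.79 m^3/ha/yr


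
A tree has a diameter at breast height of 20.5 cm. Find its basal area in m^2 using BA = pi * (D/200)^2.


D/200 = 20.5/200 = 0.1025 m
(D/200)^2 = 0.1025^2 = 0.01050625
BA = 3.141593 * 0.01050625 = 0.0330064 ≈ 0.0330 m^2

0.0330 m^2


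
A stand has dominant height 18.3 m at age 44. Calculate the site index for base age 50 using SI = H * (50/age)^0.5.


50/44 = 1.13636
(1.13636)^0.5 = 1.06600
SI = 18.3 * 1.06600 = 19.5078 ≈ 19.5 m

19.5 m


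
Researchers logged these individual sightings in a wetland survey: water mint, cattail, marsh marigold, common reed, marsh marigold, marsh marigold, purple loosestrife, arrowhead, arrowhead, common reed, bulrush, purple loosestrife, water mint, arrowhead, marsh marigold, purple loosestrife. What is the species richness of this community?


Total individuals logged = 16
Distinct species (count of individuals): water mint (2), cattail (1), marsh marigold (4), common reed (2), purple loosestrife (3), arrowhead (3), bulrush (1)
Species richness = number of distinct species = 7

7


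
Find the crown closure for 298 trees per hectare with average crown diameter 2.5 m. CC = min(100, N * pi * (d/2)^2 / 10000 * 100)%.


(d/2)^2 = (2.5/2)^2 = 1.25^2 = 1.5625
Crown area = 3.141593 * 1.5625 = 4.90874 m^2
N * area / 10000 * 100 = 298 * 4.90874 / 10000 * 100 = 14.6280
CC = min(100, 14.6280) = 14.6280 ≈ 14.6%

14.6%


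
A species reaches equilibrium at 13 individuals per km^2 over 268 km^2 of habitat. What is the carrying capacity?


K = 13 * 268 = 3484 individuals

3484 individuals


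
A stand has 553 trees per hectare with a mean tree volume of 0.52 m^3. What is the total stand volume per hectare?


V_stand = 553 * 0.52 = 287.56 ≈ 287.6 m^3/ha

287.6 m^3/ha


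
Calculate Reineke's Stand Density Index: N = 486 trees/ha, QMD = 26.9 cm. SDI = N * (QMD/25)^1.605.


QMD/25 = 26.9/25 = 1.076
(1.076)^1.605 = exp(1.605 * ln(1.076)) = exp(1.605 * 0.0732505) = exp(0.117567) = 1.12476
SDI = 486 * 1.12476 = 546.633 ≈ 547

547


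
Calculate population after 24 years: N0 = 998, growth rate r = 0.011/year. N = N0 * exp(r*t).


r*t = 0.011 * 24 = 0.264
exp(0.264) = 1.30213
N = 998 * 1.30213 = 1299.53 ≈ 1300

1300


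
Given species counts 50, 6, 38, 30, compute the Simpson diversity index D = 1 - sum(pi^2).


Total N = 50 + 6 + 38 + 30 = 124
Per-species terms:
  p = 50/124 = 0.403226; p^2 = 0.403226^2 = 0.162591
  p = 6/124 = 0.048387; p^2 = 0.048387^2 = 0.002341
  p = 38/124 = 0.306452; p^2 = 0.306452^2 = 0.093913
  p = 30/124 = 0.241935; p^2 = 0.241935^2 = 0.058533
sum(p^2) = 0.162591 + 0.002341 + 0.093913 + 0.058533 = 0.317378
D = 1 - 0.317378 = 0.682622 ≈ 0.6826

0.6826


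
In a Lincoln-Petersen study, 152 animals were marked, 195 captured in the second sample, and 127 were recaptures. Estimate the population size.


N = M * C / R = 152 * 195 / 127 = 29640 / 127 = 233.39 ≈ 233

233 individuals


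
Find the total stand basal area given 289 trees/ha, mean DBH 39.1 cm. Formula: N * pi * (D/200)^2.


(D/200)^2 = (39.1/200)^2 = 0.1955^2 = 0.03822025
Individual BA = 3.141593 * 0.03822025 = 0.120072 m^2
Stand BA = 289 * 0.120072 = 34.7008 ≈ 34.70 m^2/ha

34.70 m^2/ha


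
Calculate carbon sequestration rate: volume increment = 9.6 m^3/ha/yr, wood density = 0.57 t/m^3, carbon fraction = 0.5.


C = 9.6 * 0.57 * 0.5 = 2.736 ≈ 2.74 t C/ha/yr

2.74 t C/ha/yr


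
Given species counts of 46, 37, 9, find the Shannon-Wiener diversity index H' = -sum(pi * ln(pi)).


Total N = 46 + 37 + 9 = 92
Per-species terms:
  p = 46/92 = 0.500000; ln(p) = -0.693147; p*ln(p) = 0.500000 * (-0.693147) = -0.346574
  p = 37/92 = 0.402174; ln(p) = -0.910870; p*ln(p) = 0.402174 * (-0.910870) = -0.366328
  p = 9/92 = 0.097826; ln(p) = -2.324565; p*ln(p) = 0.097826 * (-2.324565) = -0.227403
sum(p*ln(p)) = (-0.346574) + (-0.366328) + (-0.227403) = -0.940305
H' = -(-0.940305) = 0.940305 ≈ 0.9403

0.9403


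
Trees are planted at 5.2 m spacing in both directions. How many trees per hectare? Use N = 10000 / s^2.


N = 10000 / 5.2^2 = 10000 / 27.04 = 369.822 ≈ 370 trees/ha

370 trees/ha


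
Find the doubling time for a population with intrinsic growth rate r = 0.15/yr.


td = ln(2) / 0.15 = 0.693147 / 0.15 = 4.62098 ≈ 4.6 years

4.6 years


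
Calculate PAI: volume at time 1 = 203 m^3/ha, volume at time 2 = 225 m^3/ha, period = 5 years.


PAI = (V2 - V1) / period = (225 - 203) / 5 = 22 / 5 = 4.40 m^3/ha/yr

4.40 m^3/ha/yr


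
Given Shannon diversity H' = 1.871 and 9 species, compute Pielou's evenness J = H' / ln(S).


ln(9) = 2.19722
J = H' / ln(S) = 1.871 / 2.19722 = 0.851531 ≈ 0.8515

0.8515


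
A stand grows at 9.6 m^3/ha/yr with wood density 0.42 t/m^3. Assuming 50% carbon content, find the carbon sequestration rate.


C = 9.6 * 0.42 * 0.5 = 2.016 ≈ 2.02 t C/ha/yr

2.02 t C/ha/yr


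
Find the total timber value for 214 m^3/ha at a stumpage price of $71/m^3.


Value = 214 * 71 = $15194/ha

$15194/ha


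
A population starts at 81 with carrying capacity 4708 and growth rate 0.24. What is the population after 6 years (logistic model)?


(K - N0)/N0 = (4708 - 81)/81 = 4627/81 = 57.1235
r*t = 0.24 * 6 = 1.44; exp(-1.44) = 0.236928
57.1235 * 0.236928 = 13.5342
1 + 13.5342 = 14.5342
N = 4708 / 14.5342 = 323.926 ≈ 324

324


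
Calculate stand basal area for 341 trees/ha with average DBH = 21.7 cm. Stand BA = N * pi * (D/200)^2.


(D/200)^2 = (21.7/200)^2 = 0.1085^2 = 0.01177225
Individual BA = 3.141593 * 0.01177225 = 0.0369836 m^2
Stand BA = 341 * 0.0369836 = 12.6114 ≈ 12.61 m^2/ha

12.61 m^2/ha


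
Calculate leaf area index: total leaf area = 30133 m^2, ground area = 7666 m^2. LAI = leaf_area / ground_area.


LAI = 30133 / 7666 = 3.9307 ≈ 3.93

3.93


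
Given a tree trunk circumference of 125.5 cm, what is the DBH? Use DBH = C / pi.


DBH = C / pi = 125.5 / 3.141593 = 39.9479 ≈ 39.95 cm

39.95 cm


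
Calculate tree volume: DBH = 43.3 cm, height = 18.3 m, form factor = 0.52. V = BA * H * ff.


(D/200)^2 = (43.3/200)^2 = 0.2165^2 = 0.04687225
BA = 3.141593 * 0.04687225 = 0.147254 m^2
V = 0.147254 * 18.3 * 0.52 = 1.40127 ≈ 1.401 m^3

1.401 m^3


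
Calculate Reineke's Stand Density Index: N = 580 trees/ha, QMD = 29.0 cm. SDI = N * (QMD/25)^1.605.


QMD/25 = 29.0/25 = 1.16
(1.16)^1.605 = exp(1.605 * ln(1.16)) = exp(1.605 * 0.148420) = exp(0.238214) = 1.26898
SDI = 580 * 1.26898 = 736.008 ≈ 736

736


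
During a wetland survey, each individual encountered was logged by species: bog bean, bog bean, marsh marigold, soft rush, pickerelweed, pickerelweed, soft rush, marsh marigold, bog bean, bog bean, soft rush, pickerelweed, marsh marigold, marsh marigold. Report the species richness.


Total individuals logged = 14
Distinct species (count of individuals): bog bean (4), marsh marigold (4), soft rush (3), pickerelweed (3)
Species richness = number of distinct species = 4

4


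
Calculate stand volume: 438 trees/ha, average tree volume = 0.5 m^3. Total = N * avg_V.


V_stand = 438 * 0.5 = 219.0 m^3/ha

219.0 m^3/ha


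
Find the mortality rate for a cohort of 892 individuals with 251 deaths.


Mortality rate = 251 / 892 = 0.281390 ≈ 0.2814

0.2814


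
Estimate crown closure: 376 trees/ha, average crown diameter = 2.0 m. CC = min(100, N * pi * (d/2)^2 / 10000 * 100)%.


(d/2)^2 = (2.0/2)^2 = 1^2 = 1
Crown area = 3.141593 * 1 = 3.14159 m^2
N * area / 10000 * 100 = 376 * 3.14159 / 10000 * 100 = 11.8124
CC = min(100, 11.8124) = 11.8124 ≈ 11.8%

11.8%


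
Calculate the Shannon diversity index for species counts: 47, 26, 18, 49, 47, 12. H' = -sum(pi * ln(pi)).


Total N = 47 + 26 + 18 + 49 + 47 + 12 = 199
Per-species terms:
  p = 47/199 = 0.236181; ln(p) = -1.443157; p*ln(p) = 0.236181 * (-1.443157) = -0.340846
  p = 26/199 = 0.130653; ln(p) = -2.035210; p*ln(p) = 0.130653 * (-2.035210) = -0.265906
  p = 18/199 = 0.090452; ln(p) = -2.402936; p*ln(p) = 0.090452 * (-2.402936) = -0.217350
  p = 49/199 = 0.246231; ln(p) = -1.401485; p*ln(p) = 0.246231 * (-1.401485) = -0.345089
  p = 47/199 = 0.236181; ln(p) = -1.443157; p*ln(p) = 0.236181 * (-1.443157) = -0.340846
  p = 12/199 = 0.060302; ln(p) = -2.808390; p*ln(p) = 0.060302 * (-2.808390) = -0.169352
sum(p*ln(p)) = (-0.340846) + (-0.265906) + (-0.217350) + (-0.345089) + (-0.340846) + (-0.169352) = -1.679389
H' = -(-1.679389) = 1.679389 ≈ 1.6794

1.6794


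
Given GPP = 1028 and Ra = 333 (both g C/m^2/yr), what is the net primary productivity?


NPP = GPP - Ra = 1028 - 333 = 695 g C/m^2/yr

695 g C/m^2/yr


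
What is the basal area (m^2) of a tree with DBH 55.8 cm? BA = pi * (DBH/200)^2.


D/200 = 55.8/200 = 0.279 m
(D/200)^2 = 0.279^2 = 0.077841
BA = 3.141593 * 0.077841 = 0.244545 ≈ 0.2445 m^2

0.2445 m^2


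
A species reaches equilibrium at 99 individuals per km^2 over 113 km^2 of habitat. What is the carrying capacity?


K = 99 * 113 = 11187 individuals

11187 individuals


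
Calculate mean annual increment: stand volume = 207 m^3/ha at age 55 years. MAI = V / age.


MAI = 207 / 55 = 3.7636 ≈ 3.76 m^3/ha/yr

3.76 m^3/ha/yr


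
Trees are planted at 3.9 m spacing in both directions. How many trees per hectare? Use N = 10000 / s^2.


N = 10000 / 3.9^2 = 10000 / 15.21 = 657.462 ≈ 657 trees/ha

657 trees/ha


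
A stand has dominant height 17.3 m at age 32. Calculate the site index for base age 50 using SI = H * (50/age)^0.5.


50/32 = 1.56250
(1.56250)^0.5 = 1.25000
SI = 17.3 * 1.25000 = 21.6250 ≈ 21.6 m

21.6 m


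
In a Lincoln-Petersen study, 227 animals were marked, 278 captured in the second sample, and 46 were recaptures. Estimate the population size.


N = M * C / R = 227 * 278 / 46 = 63106 / 46 = 1371.87 ≈ 1372

1372 individuals


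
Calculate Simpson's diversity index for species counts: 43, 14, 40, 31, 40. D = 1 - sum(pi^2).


Total N = 43 + 14 + 40 + 31 + 40 = 168
Per-species terms:
  p = 43/168 = 0.255952; p^2 = 0.255952^2 = 0.065511
  p = 14/168 = 0.083333; p^2 = 0.083333^2 = 0.006944
  p = 40/168 = 0.238095; p^2 = 0.238095^2 = 0.056689
  p = 31/168 = 0.184524; p^2 = 0.184524^2 = 0.034049
  p = 40/168 = 0.238095; p^2 = 0.238095^2 = 0.056689
sum(p^2) = 0.065511 + 0.006944 + 0.056689 + 0.034049 + 0.056689 = 0.219882
D = 1 - 0.219882 = 0.780118 ≈ 0.7801

0.7801


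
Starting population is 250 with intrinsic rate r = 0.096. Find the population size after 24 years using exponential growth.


r*t = 0.096 * 24 = 2.304
exp(2.304) = 10.0142
N = 250 * 10.0142 = 2503.55 ≈ 2504

2504


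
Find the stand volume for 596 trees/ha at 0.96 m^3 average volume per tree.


V_stand = 596 * 0.96 = 572.16 ≈ 572.2 m^3/ha

572.2 m^3/ha


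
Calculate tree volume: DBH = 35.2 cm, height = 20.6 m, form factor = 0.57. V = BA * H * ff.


(D/200)^2 = (35.2/200)^2 = 0.176^2 = 0.030976
BA = 3.141593 * 0.030976 = 0.0973140 m^2
V = 0.0973140 * 20.6 * 0.57 = 1.14266 ≈ 1.143 m^3

1.143 m^3


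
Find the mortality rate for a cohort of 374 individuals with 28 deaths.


Mortality rate = 28 / 374 = 0.074866 ≈ 0.0749

0.0749


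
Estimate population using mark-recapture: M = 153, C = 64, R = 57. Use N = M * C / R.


N = M * C / R = 153 * 64 / 57 = 9792 / 57 = 171.79 ≈ 172

172 individuals


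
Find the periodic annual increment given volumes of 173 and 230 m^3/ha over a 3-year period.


PAI = (V2 - V1) / period = (230 - 173) / 3 = 57 / 3 = 19.00 m^3/ha/yr

19.00 m^3/ha/yr


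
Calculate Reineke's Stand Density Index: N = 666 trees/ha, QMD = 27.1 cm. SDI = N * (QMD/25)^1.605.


QMD/25 = 27.1/25 = 1.084
(1.084)^1.605 = exp(1.605 * ln(1.084)) = exp(1.605 * 0.0806579) = exp(0.129456) = 1.13821
SDI = 666 * 1.13821 = 758.048 ≈ 758

758


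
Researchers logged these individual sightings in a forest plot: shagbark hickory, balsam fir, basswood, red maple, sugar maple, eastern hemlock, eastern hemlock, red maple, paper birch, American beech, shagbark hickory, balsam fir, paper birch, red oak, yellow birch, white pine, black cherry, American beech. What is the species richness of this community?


Total individuals logged = 18
Distinct species (count of individuals): shagbark hickory (2), balsam fir (2), basswood (1), red maple (2), sugar maple (1), eastern hemlock (2), paper birch (2), American beech (2), red oak (1), yellow birch (1), white pine (1), black cherry (1)
Species richness = number of distinct species = 12

12


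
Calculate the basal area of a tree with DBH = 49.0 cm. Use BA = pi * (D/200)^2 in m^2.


D/200 = 49.0/200 = 0.245 m
(D/200)^2 = 0.245^2 = 0.060025
BA = 3.141593 * 0.060025 = 0.188574 ≈ 0.1886 m^2

0.1886 m^2


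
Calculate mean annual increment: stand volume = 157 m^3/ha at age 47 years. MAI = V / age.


MAI = 157 / 47 = 3.3404 ≈ 3.34 m^3/ha/yr

3.34 m^3/ha/yr


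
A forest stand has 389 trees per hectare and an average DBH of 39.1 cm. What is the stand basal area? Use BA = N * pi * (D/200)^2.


(D/200)^2 = (39.1/200)^2 = 0.1955^2 = 0.03822025
Individual BA = 3.141593 * 0.03822025 = 0.120072 m^2
Stand BA = 389 * 0.120072 = 46.7080 ≈ 46.71 m^2/ha

46.71 m^2/ha


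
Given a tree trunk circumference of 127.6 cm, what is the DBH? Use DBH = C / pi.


DBH = C / pi = 127.6 / 3.141593 = 40.6163 ≈ 40.62 cm

40.62 cm


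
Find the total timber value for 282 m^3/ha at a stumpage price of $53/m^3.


Value = 282 * 53 = $14946/ha

$14946/ha


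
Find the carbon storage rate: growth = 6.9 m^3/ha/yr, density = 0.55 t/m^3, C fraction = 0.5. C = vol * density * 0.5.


C = 6.9 * 0.55 * 0.5 = 1.8975 ≈ 1.90 t C/ha/yr

1.90 t C/ha/yr


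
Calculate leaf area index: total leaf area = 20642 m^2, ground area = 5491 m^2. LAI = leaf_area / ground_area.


LAI = 20642 / 5491 = 3.7592 ≈ 3.76

3.76


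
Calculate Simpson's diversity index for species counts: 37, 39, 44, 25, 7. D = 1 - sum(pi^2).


Total N = 37 + 39 + 44 + 25 + 7 = 152
Per-species terms:
  p = 37/152 = 0.243421; p^2 = 0.243421^2 = 0.059254
  p = 39/152 = 0.256579; p^2 = 0.256579^2 = 0.065833
  p = 44/152 = 0.289474; p^2 = 0.289474^2 = 0.083795
  p = 25/152 = 0.164474; p^2 = 0.164474^2 = 0.027052
  p = 7/152 = 0.046053; p^2 = 0.046053^2 = 0.002121
sum(p^2) = 0.059254 + 0.065833 + 0.083795 + 0.027052 + 0.002121 = 0.238055
D = 1 - 0.238055 = 0.761945 ≈ 0.7619

0.7619
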